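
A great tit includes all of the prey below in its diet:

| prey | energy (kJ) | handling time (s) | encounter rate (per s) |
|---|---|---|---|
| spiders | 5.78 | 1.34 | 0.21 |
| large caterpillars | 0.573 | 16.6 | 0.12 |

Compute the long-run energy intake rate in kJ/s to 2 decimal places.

Energy encountered per unit search time: 0.21×5.78 + 0.12×0.573 = 1.283 kJ/s.
Handling time per unit search time: 0.21×1.34 + 0.12×16.6 = 2.273.
Rate = 1.283/(1 + 2.273) = 0.3918 kJ/s.

0.39 kJ/s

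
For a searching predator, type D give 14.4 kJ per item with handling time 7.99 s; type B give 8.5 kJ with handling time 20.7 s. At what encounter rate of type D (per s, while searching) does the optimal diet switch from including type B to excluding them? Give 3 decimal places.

0.037 per s

Drop type B once their profitability E₂/h₂ falls below the rate achievable on type D alone: E₂/h₂ = λE₁/(1 + λh₁).
Solve for λ: λE₁h₂ = E₂(1 + λh₁) → λ(E₁h₂ − E₂h₁) = E₂ → λ = E₂/(E₁h₂ − E₂h₁).
λ = 8.5/(14.4×20.7 − 8.5×7.99) = 8.5/230.2 = 0.03693 per s.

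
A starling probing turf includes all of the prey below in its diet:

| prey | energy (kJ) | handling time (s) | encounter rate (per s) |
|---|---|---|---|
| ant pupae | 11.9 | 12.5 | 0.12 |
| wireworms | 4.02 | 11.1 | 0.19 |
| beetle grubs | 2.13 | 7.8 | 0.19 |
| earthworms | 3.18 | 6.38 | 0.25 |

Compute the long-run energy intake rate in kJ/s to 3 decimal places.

R = (0.12×11.9 + 0.19×4.02 + 0.19×2.13 + 0.25×3.18) / (1 + 0.12×12.5 + 0.19×11.1 + 0.19×7.8 + 0.25×6.38) = 3.391/7.686 = 0.4413 kJ/s.

0.441 kJ/s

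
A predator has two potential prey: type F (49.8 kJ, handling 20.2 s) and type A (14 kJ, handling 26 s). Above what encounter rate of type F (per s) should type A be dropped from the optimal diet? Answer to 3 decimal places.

The zero-one rule: include type A iff E₂/h₂ > λE₁/(1+λh₁). Equality gives the switch point.
λE₁h₂ = E₂ + λE₂h₁ ⇒ λ = E₂/(E₁h₂ − E₂h₁) = 14/(1295 − 282.8) = 0.01383 per s.

0.014 per s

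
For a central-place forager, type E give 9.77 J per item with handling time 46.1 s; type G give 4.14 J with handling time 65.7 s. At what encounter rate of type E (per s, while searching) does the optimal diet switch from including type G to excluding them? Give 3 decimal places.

The zero-one rule: include type G iff E₂/h₂ > λE₁/(1+λh₁). Equality gives the switch point.
λE₁h₂ = E₂ + λE₂h₁ ⇒ λ = E₂/(E₁h₂ − E₂h₁) = 4.14/(641.9 − 190.9) = 0.009179 per s.

0.009 per s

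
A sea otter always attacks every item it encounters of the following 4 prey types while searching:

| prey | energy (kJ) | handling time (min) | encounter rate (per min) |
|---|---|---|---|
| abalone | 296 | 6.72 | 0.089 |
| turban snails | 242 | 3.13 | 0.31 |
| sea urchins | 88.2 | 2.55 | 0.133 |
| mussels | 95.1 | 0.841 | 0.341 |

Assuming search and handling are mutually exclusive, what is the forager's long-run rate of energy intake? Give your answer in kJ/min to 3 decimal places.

R = Σλ_iE_i / (1 + Σλ_ih_i)
Numerator: 0.089×296 + 0.31×242 + 0.133×88.2 + 0.341×95.1 = 145.5
Denominator: 1 + 0.089×6.72 + 0.31×3.13 + 0.133×2.55 + 0.341×0.841 = 3.194
R = 145.5/3.194 = 45.56 kJ/min

45.557 kJ/min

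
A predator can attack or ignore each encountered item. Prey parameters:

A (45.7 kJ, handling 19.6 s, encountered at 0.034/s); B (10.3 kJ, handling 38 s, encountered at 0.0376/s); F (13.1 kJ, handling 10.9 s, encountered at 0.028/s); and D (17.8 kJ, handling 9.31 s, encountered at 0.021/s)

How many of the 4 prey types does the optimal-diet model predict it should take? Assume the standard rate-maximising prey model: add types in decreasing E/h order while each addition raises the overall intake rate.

3

Rank by E/h (kJ/s): A 2.33, D 1.91, F 1.2, B 0.271. Include each in turn until the next type's E/h falls below the running intake rate.
Rate on top 1: 0.9324. D: 1.91 > 0.9324 → include.
Rate on top 2: 1.035. F: 1.2 > 1.035 → include.
Rate on top 3: 1.059. B: 0.271 < 1.059 → exclude; stop.
Optimal diet: A, D, F — 3 of 4 types.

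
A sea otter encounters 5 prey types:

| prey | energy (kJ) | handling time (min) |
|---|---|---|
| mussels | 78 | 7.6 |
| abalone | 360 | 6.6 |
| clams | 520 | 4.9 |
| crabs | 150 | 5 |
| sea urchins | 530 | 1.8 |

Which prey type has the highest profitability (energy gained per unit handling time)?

sea urchins

Profitability E/h (kJ/min): mussels = 78/7.6 = 10.3, abalone = 360/6.6 = 54.5, clams = 520/4.9 = 106, crabs = 150/5 = 30, sea urchins = 530/1.8 = 294.
Ranked: sea urchins > clams > abalone > crabs > mussels.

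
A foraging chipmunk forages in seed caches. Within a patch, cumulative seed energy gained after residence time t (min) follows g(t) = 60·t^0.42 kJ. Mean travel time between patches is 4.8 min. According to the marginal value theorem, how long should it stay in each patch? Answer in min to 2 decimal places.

3.48 min

Optimal t* satisfies g'(t*) = g(t*)/(T + t*).
g'(t) = 0.42·60·t^-0.58. Setting 0.42·60·t^-0.58 = 60·t^0.42/(4.8+t) gives 0.42(4.8+t) = t, so 0.58·t = 0.42×4.8.
t* = 0.42×4.8/0.58 = 3.476 min.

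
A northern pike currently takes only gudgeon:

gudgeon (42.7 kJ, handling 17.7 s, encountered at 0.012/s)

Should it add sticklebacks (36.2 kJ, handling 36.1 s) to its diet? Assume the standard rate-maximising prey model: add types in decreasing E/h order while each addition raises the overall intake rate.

Current rate: (0.012×42.7)/(1 + 0.012×17.7) = 0.4226 kJ/s.
sticklebacks: E/h = 36.2/36.1 = 1.003 kJ/s.
1.003 > 0.4226, so adding sticklebacks raises the average — include it.

Yes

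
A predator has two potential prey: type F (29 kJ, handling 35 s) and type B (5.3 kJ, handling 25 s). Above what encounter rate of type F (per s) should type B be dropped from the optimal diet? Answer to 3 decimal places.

0.010 per s

At the threshold, the rate on type F alone equals the profitability of type B: λ·29/(1 + λ·35) = 5.3/25 = 0.212.
Rearranging, λ(29 − 0.212×35) = 0.212, so λ = 0.212/21.58 = 0.009824 per s.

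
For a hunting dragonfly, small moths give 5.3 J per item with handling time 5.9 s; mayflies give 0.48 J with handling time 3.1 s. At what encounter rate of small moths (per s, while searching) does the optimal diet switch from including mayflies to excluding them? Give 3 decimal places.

At the threshold, the rate on small moths alone equals the profitability of mayflies: λ·5.3/(1 + λ·5.9) = 0.48/3.1 = 0.1548.
Rearranging, λ(5.3 − 0.1548×5.9) = 0.1548, so λ = 0.1548/4.386 = 0.0353 per s.

0.035 per s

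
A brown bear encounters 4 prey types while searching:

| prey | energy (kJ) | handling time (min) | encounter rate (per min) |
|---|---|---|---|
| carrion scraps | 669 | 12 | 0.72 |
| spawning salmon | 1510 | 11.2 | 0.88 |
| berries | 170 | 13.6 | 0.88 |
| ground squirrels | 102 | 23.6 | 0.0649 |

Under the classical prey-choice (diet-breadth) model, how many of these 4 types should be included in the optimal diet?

Rank by E/h (kJ/min): spawning salmon 135, carrion scraps 55.8, berries 12.5, ground squirrels 4.32. Include each in turn until the next type's E/h falls below the running intake rate.
Rate on top 1: 122.4. carrion scraps: 55.8 < 122.4 → exclude; stop.
Optimal diet: spawning salmon — 1 of 4 types.

1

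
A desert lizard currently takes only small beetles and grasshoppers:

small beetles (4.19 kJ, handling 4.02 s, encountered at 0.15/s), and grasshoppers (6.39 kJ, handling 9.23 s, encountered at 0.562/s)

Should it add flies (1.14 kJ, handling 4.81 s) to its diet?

No

Current rate: (0.15×4.19 + 0.562×6.39)/(1 + 0.15×4.02 + 0.562×9.23) = 0.6214 kJ/s.
flies: E/h = 1.14/4.81 = 0.237 kJ/s.
0.237 < 0.6214, so adding flies would lower the average — exclude it.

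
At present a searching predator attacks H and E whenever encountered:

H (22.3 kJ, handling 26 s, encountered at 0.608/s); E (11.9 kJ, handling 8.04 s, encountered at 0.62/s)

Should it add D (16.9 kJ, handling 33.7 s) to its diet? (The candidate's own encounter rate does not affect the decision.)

No

Current rate: (0.608×22.3 + 0.62×11.9)/(1 + 0.608×26 + 0.62×8.04) = 0.9607 kJ/s.
Profitability of D: 16.9/33.7 = 0.5015 kJ/s.
Since 0.5015 < R, time spent handling D is better spent searching.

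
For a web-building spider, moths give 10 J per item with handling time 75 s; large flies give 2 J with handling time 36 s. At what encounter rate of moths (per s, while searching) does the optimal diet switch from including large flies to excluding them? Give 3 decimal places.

The zero-one rule: include large flies iff E₂/h₂ > λE₁/(1+λh₁). Equality gives the switch point.
λE₁h₂ = E₂ + λE₂h₁ ⇒ λ = E₂/(E₁h₂ − E₂h₁) = 2/(360 − 150) = 0.009524 per s.

0.010 per s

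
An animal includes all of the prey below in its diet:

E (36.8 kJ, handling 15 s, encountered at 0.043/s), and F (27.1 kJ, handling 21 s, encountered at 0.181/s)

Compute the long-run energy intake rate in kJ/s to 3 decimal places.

R = (0.043×36.8 + 0.181×27.1) / (1 + 0.043×15 + 0.181×21) = 6.487/5.446 = 1.191 kJ/s.

1.191 kJ/s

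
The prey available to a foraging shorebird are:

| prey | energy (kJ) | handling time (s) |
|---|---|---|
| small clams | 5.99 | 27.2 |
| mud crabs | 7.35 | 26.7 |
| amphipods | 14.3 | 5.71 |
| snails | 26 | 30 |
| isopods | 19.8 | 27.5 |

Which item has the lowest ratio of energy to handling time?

In descending order of E/h:
amphipods: 14.3/5.71 = 2.5 kJ/s
snails: 26/30 = 0.867 kJ/s
isopods: 19.8/27.5 = 0.72 kJ/s
mud crabs: 7.35/26.7 = 0.275 kJ/s
small clams: 5.99/27.2 = 0.22 kJ/s

small clams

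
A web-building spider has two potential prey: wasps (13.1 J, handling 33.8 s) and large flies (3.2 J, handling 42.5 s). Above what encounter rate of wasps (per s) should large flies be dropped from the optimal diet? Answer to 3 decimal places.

Drop large flies once their profitability E₂/h₂ falls below the rate achievable on wasps alone: E₂/h₂ = λE₁/(1 + λh₁).
Solve for λ: λE₁h₂ = E₂(1 + λh₁) → λ(E₁h₂ − E₂h₁) = E₂ → λ = E₂/(E₁h₂ − E₂h₁).
λ = 3.2/(13.1×42.5 − 3.2×33.8) = 3.2/448.6 = 0.007133 per s.

0.007 per s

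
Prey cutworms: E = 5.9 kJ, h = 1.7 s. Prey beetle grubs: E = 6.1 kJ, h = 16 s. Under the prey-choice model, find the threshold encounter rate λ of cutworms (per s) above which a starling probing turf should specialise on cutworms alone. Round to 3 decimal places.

0.073 per s

The zero-one rule: include beetle grubs iff E₂/h₂ > λE₁/(1+λh₁). Equality gives the switch point.
λE₁h₂ = E₂ + λE₂h₁ ⇒ λ = E₂/(E₁h₂ − E₂h₁) = 6.1/(94.4 − 10.37) = 0.07259 per s.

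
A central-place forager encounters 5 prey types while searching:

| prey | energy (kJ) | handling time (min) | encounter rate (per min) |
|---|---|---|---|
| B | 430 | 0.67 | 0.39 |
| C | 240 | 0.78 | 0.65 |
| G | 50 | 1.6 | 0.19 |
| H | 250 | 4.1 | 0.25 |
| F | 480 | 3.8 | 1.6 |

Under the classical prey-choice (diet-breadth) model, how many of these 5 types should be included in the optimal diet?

Rank by E/h (kJ/min): B 642, C 308, F 126, H 61, G 31.2. Include each in turn until the next type's E/h falls below the running intake rate.
Rate on top 1: 133. C: 308 > 133 → include.
Rate on top 2: 183.1. F: 126 < 183.1 → exclude; stop.
Optimal diet: B, C — 2 of 5 types.

2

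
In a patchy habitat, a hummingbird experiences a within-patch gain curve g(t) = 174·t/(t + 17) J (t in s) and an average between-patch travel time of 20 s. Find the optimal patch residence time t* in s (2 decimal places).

18.44 s

Optimal t* satisfies g'(t*) = g(t*)/(T + t*).
g'(t) = 174·17/(t + 17)². Setting 174·17/(t+17)² = 174t/[(t+17)(20+t)] gives 17(20+t) = t(t+17), so t² = 17×20 = 340.
t* = √340 = 18.44 s.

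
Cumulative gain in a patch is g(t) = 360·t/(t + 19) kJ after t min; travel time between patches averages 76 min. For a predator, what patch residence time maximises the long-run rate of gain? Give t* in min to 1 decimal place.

38.0 min

Optimal t* satisfies g'(t*) = g(t*)/(T + t*).
g'(t) = 360·19/(t + 19)². Setting 360·19/(t+19)² = 360t/[(t+19)(76+t)] gives 19(76+t) = t(t+19), so t² = 19×76 = 1444.
t* = √1444 = 38 min.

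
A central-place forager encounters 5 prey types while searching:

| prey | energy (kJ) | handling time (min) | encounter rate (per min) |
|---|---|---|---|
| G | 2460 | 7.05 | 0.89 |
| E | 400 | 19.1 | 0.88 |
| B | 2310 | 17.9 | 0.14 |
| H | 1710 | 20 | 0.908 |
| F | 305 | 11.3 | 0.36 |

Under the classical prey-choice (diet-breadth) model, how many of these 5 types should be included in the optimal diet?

1

E/h in descending order: G 349, B 129, H 85.5, F 27, E 20.9 kJ/min. The optimal diet is the largest prefix of this list for which every included type satisfies E_i/h_i > R on the types above it.
Rate on top 1: 301. B: 129 < 301 → exclude; stop.
Optimal diet: G — 1 of 5 types.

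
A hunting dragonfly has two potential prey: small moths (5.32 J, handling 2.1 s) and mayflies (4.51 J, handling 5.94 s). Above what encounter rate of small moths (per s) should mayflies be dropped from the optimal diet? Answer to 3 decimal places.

0.204 per s

At the threshold, the rate on small moths alone equals the profitability of mayflies: λ·5.32/(1 + λ·2.1) = 4.51/5.94 = 0.7593.
Rearranging, λ(5.32 − 0.7593×2.1) = 0.7593, so λ = 0.7593/3.726 = 0.2038 per s.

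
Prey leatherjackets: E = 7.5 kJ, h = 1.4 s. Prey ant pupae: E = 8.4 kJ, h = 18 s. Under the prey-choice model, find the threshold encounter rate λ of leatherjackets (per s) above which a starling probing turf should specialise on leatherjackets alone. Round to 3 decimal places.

0.068 per s

At the threshold, the rate on leatherjackets alone equals the profitability of ant pupae: λ·7.5/(1 + λ·1.4) = 8.4/18 = 0.4667.
Rearranging, λ(7.5 − 0.4667×1.4) = 0.4667, so λ = 0.4667/6.847 = 0.06816 per s.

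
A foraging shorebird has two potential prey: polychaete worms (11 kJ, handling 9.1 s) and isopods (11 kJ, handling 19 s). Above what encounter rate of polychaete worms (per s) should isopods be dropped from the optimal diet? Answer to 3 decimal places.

0.101 per s

Drop isopods once their profitability E₂/h₂ falls below the rate achievable on polychaete worms alone: E₂/h₂ = λE₁/(1 + λh₁).
Solve for λ: λE₁h₂ = E₂(1 + λh₁) → λ(E₁h₂ − E₂h₁) = E₂ → λ = E₂/(E₁h₂ − E₂h₁).
λ = 11/(11×19 − 11×9.1) = 11/108.9 = 0.101 per s.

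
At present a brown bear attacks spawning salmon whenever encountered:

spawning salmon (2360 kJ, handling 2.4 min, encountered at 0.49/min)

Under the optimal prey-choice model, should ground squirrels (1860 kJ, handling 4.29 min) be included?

Intake rate on the current diet: R = (0.49×2360) / (1 + 0.49×2.4) = 1156/2.176 = 531.4 kJ/min.
ground squirrels: E/h = 1860/4.29 = 433.6 kJ/min.
Since 433.6 < R, time spent handling ground squirrels is better spent searching.

No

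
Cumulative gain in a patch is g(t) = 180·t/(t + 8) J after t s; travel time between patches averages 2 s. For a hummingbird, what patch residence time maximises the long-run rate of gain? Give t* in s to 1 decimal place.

4.0 s

Maximise g(t)/(T+t): set derivative to zero → g'(t)(T+t) = g(t).
g'(t) = 180·8/(t + 8)². Setting 180·8/(t+8)² = 180t/[(t+8)(2+t)] gives 8(2+t) = t(t+8), so t² = 8×2 = 16.
t* = √16 = 4 s.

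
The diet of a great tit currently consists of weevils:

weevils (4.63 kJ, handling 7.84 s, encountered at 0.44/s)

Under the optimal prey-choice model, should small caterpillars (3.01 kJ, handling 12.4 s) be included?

No

Current rate: (0.44×4.63)/(1 + 0.44×7.84) = 0.4578 kJ/s.
small caterpillars: E/h = 3.01/12.4 = 0.2427 kJ/s.
Since 0.2427 < R, time spent handling small caterpillars is better spent searching.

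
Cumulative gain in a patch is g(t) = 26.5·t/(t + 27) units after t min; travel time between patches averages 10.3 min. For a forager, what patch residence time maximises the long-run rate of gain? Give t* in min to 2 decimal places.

16.68 min

Optimal t* satisfies g'(t*) = g(t*)/(T + t*).
g'(t) = 26.5·27/(t + 27)². Setting 26.5·27/(t+27)² = 26.5t/[(t+27)(10.3+t)] gives 27(10.3+t) = t(t+27), so t² = 27×10.3 = 278.1.
t* = √278.1 = 16.68 min.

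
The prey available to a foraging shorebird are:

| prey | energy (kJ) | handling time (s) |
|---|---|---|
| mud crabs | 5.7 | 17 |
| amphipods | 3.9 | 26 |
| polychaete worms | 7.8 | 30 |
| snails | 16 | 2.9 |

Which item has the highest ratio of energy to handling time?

Profitability E/h (kJ/s): mud crabs = 5.7/17 = 0.335, amphipods = 3.9/26 = 0.15, polychaete worms = 7.8/30 = 0.26, snails = 16/2.9 = 5.52.
Ranked: snails > mud crabs > polychaete worms > amphipods.

snails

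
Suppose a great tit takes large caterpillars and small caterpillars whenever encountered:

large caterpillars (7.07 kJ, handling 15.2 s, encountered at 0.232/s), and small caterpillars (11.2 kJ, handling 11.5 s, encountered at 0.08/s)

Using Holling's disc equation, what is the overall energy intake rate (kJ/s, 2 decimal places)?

Energy encountered per unit search time: 0.232×7.07 + 0.08×11.2 = 2.536 kJ/s.
Handling time per unit search time: 0.232×15.2 + 0.08×11.5 = 4.446.
Rate = 2.536/(1 + 4.446) = 0.4657 kJ/s.

0.47 kJ/s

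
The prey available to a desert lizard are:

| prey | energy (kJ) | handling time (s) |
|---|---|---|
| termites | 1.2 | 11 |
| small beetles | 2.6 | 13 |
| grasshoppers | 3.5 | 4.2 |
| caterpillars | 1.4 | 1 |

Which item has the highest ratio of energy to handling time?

caterpillars

In descending order of E/h:
caterpillars: 1.4/1 = 1.4 kJ/s
grasshoppers: 3.5/4.2 = 0.833 kJ/s
small beetles: 2.6/13 = 0.2 kJ/s
termites: 1.2/11 = 0.109 kJ/s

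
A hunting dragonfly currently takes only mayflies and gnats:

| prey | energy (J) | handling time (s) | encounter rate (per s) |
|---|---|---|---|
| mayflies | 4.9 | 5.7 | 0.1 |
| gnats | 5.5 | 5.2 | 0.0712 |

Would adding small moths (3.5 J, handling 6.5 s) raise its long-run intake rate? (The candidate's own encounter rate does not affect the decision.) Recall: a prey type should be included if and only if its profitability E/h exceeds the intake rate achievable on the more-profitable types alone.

Intake rate on the current diet: R = (0.1×4.9 + 0.0712×5.5) / (1 + 0.1×5.7 + 0.0712×5.2) = 0.8816/1.94 = 0.4544 J/s.
small moths: E/h = 3.5/6.5 = 0.5385 J/s.
Since 0.5385 > R, including small moths increases the long-run rate.

Yes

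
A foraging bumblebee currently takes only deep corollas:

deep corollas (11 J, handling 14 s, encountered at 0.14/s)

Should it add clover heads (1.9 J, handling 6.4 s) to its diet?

Intake rate on the current diet: R = (0.14×11) / (1 + 0.14×14) = 1.54/2.96 = 0.5203 J/s.
Profitability of clover heads: 1.9/6.4 = 0.2969 J/s.
Since 0.2969 < R, time spent handling clover heads is better spent searching.

No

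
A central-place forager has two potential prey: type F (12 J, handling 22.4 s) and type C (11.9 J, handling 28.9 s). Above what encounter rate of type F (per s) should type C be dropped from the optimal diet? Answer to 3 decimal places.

0.148 per s

The zero-one rule: include type C iff E₂/h₂ > λE₁/(1+λh₁). Equality gives the switch point.
λE₁h₂ = E₂ + λE₂h₁ ⇒ λ = E₂/(E₁h₂ − E₂h₁) = 11.9/(346.8 − 266.6) = 0.1483 per s.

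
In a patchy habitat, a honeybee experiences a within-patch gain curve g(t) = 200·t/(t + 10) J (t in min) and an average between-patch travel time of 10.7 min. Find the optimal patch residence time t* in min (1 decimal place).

10.3 min

By the marginal value theorem, leave when the instantaneous gain rate g'(t) equals the habitat-wide average g(t)/(T + t).
g'(t) = 200·10/(t + 10)². Setting 200·10/(t+10)² = 200t/[(t+10)(10.7+t)] gives 10(10.7+t) = t(t+10), so t² = 10×10.7 = 107.
t* = √107 = 10.34 min.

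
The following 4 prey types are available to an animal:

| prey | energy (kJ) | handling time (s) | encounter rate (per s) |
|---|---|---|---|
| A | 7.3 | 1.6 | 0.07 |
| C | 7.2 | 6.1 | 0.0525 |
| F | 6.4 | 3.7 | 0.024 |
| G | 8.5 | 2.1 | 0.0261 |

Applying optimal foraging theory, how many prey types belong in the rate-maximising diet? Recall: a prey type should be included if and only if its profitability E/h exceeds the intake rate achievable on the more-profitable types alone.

4

Profitabilities (E/h, kJ/s): A 4.56, G 4.05, F 1.73, C 1.18. Add prey in this order while the next type's profitability exceeds the intake rate on those already taken.
Rate on top 1: 0.4595. G: 4.05 > 0.4595 → include.
Rate on top 2: 0.6281. F: 1.73 > 0.6281 → include.
Rate on top 3: 0.706. C: 1.18 > 0.706 → include.
Optimal diet: A, G, F, C — 4 of 4 types.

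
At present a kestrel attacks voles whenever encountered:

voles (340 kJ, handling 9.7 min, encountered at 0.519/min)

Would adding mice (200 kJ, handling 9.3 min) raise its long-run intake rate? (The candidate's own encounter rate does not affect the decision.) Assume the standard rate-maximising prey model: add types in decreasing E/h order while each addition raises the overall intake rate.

Intake rate on the current diet: R = (0.519×340) / (1 + 0.519×9.7) = 176.5/6.034 = 29.24 kJ/min.
Profitability of mice: 200/9.3 = 21.51 kJ/min.
21.51 < 29.24, so adding mice would lower the average — exclude it.

No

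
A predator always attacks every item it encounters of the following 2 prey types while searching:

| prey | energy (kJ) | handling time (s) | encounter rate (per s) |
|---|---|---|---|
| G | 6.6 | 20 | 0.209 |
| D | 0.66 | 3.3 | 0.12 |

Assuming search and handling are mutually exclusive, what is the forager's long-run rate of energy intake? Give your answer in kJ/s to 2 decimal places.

0.26 kJ/s

R = Σλ_iE_i / (1 + Σλ_ih_i)
Numerator: 0.209×6.6 + 0.12×0.66 = 1.459
Denominator: 1 + 0.209×20 + 0.12×3.3 = 5.576
R = 1.459/5.576 = 0.2616 kJ/s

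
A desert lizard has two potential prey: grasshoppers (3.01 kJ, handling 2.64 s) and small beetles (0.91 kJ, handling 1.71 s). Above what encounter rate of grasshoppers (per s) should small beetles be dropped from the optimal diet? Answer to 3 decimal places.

Drop small beetles once their profitability E₂/h₂ falls below the rate achievable on grasshoppers alone: E₂/h₂ = λE₁/(1 + λh₁).
Solve for λ: λE₁h₂ = E₂(1 + λh₁) → λ(E₁h₂ − E₂h₁) = E₂ → λ = E₂/(E₁h₂ − E₂h₁).
λ = 0.91/(3.01×1.71 − 0.91×2.64) = 0.91/2.745 = 0.3315 per s.

0.332 per s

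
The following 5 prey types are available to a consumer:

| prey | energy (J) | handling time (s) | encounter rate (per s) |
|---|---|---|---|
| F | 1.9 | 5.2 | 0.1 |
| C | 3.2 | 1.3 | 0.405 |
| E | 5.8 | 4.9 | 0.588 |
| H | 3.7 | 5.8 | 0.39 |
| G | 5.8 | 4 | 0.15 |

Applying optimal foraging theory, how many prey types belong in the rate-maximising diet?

Rank by E/h (J/s): C 2.46, G 1.45, E 1.18, H 0.638, F 0.365. Include each in turn until the next type's E/h falls below the running intake rate.
Rate on top 1: 0.849. G: 1.45 > 0.849 → include.
Rate on top 2: 1.019. E: 1.18 > 1.019 → include.
Rate on top 3: 1.114. H: 0.638 < 1.114 → exclude; stop.
Optimal diet: C, G, E — 3 of 5 types.

3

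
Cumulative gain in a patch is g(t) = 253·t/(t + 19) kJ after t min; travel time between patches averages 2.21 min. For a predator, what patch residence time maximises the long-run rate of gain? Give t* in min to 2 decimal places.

Maximise g(t)/(T+t): set derivative to zero → g'(t)(T+t) = g(t).
g'(t) = 253·19/(t + 19)². Setting 253·19/(t+19)² = 253t/[(t+19)(2.21+t)] gives 19(2.21+t) = t(t+19), so t² = 19×2.21 = 41.99.
t* = √41.99 = 6.48 min.

6.48 min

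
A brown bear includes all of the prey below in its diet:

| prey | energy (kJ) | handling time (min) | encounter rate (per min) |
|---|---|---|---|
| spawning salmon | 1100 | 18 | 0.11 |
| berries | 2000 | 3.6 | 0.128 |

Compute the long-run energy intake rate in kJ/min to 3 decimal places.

R = (0.11×1100 + 0.128×2000) / (1 + 0.11×18 + 0.128×3.6) = 377/3.441 = 109.6 kJ/min.

109.568 kJ/min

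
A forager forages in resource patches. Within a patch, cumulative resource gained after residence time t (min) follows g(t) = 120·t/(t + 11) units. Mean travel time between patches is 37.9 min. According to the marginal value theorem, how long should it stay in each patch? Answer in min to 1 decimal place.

20.4 min

Maximise g(t)/(T+t): set derivative to zero → g'(t)(T+t) = g(t).
g'(t) = 120·11/(t + 11)². Setting 120·11/(t+11)² = 120t/[(t+11)(37.9+t)] gives 11(37.9+t) = t(t+11), so t² = 11×37.9 = 416.9.
t* = √416.9 = 20.42 min.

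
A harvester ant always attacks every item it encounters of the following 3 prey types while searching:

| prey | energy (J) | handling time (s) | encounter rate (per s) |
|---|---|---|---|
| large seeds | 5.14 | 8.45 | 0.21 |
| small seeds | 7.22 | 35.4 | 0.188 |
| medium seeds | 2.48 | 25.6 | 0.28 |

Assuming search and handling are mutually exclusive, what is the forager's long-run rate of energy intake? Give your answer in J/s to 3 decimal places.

0.189 J/s

R = Σλ_iE_i / (1 + Σλ_ih_i)
Numerator: 0.21×5.14 + 0.188×7.22 + 0.28×2.48 = 3.131
Denominator: 1 + 0.21×8.45 + 0.188×35.4 + 0.28×25.6 = 16.6
R = 3.131/16.6 = 0.1887 J/s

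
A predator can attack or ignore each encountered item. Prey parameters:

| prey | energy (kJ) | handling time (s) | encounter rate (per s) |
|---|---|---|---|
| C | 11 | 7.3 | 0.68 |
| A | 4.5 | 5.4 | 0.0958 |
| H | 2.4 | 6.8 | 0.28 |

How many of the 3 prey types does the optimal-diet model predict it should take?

E/h in descending order: C 1.51, A 0.833, H 0.353 kJ/s. The optimal diet is the largest prefix of this list for which every included type satisfies E_i/h_i > R on the types above it.
Rate on top 1: 1.254. A: 0.833 < 1.254 → exclude; stop.
Optimal diet: C — 1 of 3 types.

1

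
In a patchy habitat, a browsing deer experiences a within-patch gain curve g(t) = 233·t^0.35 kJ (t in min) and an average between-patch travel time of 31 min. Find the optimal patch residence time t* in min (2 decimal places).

16.69 min

Optimal t* satisfies g'(t*) = g(t*)/(T + t*).
g'(t) = 0.35·233·t^-0.65. Setting 0.35·233·t^-0.65 = 233·t^0.35/(31+t) gives 0.35(31+t) = t, so 0.65·t = 0.35×31.
t* = 0.35×31/0.65 = 16.69 min.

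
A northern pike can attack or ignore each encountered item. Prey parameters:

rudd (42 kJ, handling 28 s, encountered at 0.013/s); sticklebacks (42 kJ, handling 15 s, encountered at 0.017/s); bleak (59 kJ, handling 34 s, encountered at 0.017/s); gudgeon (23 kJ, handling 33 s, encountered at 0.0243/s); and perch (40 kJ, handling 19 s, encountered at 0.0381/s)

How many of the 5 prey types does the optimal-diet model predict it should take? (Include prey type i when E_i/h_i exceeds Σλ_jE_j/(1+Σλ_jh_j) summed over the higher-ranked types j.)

4

E/h in descending order: sticklebacks 2.8, perch 2.11, bleak 1.74, rudd 1.5, gudgeon 0.697 kJ/s. The optimal diet is the largest prefix of this list for which every included type satisfies E_i/h_i > R on the types above it.
Rate on top 1: 0.5689. perch: 2.11 > 0.5689 → include.
Rate on top 2: 1.131. bleak: 1.74 > 1.131 → include.
Rate on top 3: 1.268. rudd: 1.5 > 1.268 → include.
Rate on top 4: 1.297. gudgeon: 0.697 < 1.297 → exclude; stop.
Optimal diet: sticklebacks, perch, bleak, rudd — 4 of 5 types.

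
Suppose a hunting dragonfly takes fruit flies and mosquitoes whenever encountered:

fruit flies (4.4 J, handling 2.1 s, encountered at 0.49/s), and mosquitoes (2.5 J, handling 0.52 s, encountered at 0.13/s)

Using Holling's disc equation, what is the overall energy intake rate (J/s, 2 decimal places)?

1.18 J/s

R = (0.49×4.4 + 0.13×2.5) / (1 + 0.49×2.1 + 0.13×0.52) = 2.481/2.097 = 1.183 J/s.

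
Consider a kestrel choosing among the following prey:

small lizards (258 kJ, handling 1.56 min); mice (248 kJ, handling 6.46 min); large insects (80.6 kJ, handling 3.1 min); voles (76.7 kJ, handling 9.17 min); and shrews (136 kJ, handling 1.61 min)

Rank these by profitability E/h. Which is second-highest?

Profitability E/h (kJ/min): small lizards = 258/1.56 = 165, mice = 248/6.46 = 38.4, large insects = 80.6/3.1 = 26, voles = 76.7/9.17 = 8.36, shrews = 136/1.61 = 84.5.
Ranked: small lizards > shrews > mice > large insects > voles.

shrews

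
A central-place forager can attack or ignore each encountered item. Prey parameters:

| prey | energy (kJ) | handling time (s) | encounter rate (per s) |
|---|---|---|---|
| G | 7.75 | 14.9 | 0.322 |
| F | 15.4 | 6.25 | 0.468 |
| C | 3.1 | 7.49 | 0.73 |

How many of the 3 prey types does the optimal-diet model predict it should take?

Rank by E/h (kJ/s): F 2.46, G 0.52, C 0.414. Include each in turn until the next type's E/h falls below the running intake rate.
Rate on top 1: 1.836. G: 0.52 < 1.836 → exclude; stop.
Optimal diet: F — 1 of 3 types.

1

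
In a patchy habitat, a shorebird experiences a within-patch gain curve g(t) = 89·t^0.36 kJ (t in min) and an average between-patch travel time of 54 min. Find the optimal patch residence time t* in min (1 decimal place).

30.4 min

By the marginal value theorem, leave when the instantaneous gain rate g'(t) equals the habitat-wide average g(t)/(T + t).
g'(t) = 0.36·89·t^-0.64. Setting 0.36·89·t^-0.64 = 89·t^0.36/(54+t) gives 0.36(54+t) = t, so 0.64·t = 0.36×54.
t* = 0.36×54/0.64 = 30.37 min.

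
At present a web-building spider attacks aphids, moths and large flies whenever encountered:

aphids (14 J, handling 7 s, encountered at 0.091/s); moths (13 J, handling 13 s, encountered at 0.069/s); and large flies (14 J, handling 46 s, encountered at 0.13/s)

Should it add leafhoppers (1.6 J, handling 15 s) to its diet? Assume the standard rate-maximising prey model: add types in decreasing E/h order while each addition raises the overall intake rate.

No

On aphids, moths and large flies alone, R = ΣλE/(1+Σλh) = 3.991/8.514 = 0.4688 J/s.
leafhoppers: E/h = 1.6/15 = 0.1067 J/s.
0.1067 < 0.4688, so adding leafhoppers would lower the average — exclude it.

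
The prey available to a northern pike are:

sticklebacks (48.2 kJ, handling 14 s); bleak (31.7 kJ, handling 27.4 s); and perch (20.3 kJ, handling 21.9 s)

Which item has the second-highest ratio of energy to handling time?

Profitability E/h (kJ/s): sticklebacks = 48.2/14 = 3.44, bleak = 31.7/27.4 = 1.16, perch = 20.3/21.9 = 0.927.
Ranked: sticklebacks > bleak > perch.

bleak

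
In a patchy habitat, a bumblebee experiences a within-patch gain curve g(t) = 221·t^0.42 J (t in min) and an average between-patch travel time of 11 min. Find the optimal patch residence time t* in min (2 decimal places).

Optimal t* satisfies g'(t*) = g(t*)/(T + t*).
g'(t) = 0.42·221·t^-0.58. Setting 0.42·221·t^-0.58 = 221·t^0.42/(11+t) gives 0.42(11+t) = t, so 0.58·t = 0.42×11.
t* = 0.42×11/0.58 = 7.966 min.

7.97 min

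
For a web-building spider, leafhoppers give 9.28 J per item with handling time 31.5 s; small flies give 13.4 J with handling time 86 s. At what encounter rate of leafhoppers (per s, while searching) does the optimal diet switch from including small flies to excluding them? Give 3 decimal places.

Drop small flies once their profitability E₂/h₂ falls below the rate achievable on leafhoppers alone: E₂/h₂ = λE₁/(1 + λh₁).
Solve for λ: λE₁h₂ = E₂(1 + λh₁) → λ(E₁h₂ − E₂h₁) = E₂ → λ = E₂/(E₁h₂ − E₂h₁).
λ = 13.4/(9.28×86 − 13.4×31.5) = 13.4/376 = 0.03564 per s.

0.036 per s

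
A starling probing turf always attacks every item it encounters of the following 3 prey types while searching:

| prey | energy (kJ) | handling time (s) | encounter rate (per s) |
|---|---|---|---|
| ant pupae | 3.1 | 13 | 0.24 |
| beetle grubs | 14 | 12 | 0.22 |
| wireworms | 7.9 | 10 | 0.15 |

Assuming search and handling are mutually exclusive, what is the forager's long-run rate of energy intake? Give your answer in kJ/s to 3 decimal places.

0.606 kJ/s

R = Σλ_iE_i / (1 + Σλ_ih_i)
Numerator: 0.24×3.1 + 0.22×14 + 0.15×7.9 = 5.009
Denominator: 1 + 0.24×13 + 0.22×12 + 0.15×10 = 8.26
R = 5.009/8.26 = 0.6064 kJ/s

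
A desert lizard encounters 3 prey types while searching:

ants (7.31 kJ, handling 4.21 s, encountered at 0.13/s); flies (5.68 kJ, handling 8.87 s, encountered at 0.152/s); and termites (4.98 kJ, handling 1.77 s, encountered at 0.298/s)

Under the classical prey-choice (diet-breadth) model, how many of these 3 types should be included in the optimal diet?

2

Profitabilities (E/h, kJ/s): termites 2.81, ants 1.74, flies 0.64. Add prey in this order while the next type's profitability exceeds the intake rate on those already taken.
Rate on top 1: 0.9716. ants: 1.74 > 0.9716 → include.
Rate on top 2: 1.173. flies: 0.64 < 1.173 → exclude; stop.
Optimal diet: termites, ants — 2 of 3 types.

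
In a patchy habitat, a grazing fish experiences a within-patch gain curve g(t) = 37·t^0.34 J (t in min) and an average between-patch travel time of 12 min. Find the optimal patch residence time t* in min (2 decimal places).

6.18 min

Optimal t* satisfies g'(t*) = g(t*)/(T + t*).
g'(t) = 0.34·37·t^-0.66. Setting 0.34·37·t^-0.66 = 37·t^0.34/(12+t) gives 0.34(12+t) = t, so 0.66·t = 0.34×12.
t* = 0.34×12/0.66 = 6.182 min.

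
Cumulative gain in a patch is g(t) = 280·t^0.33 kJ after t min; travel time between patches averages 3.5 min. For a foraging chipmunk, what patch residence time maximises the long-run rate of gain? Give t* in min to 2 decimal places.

1.72 min

By the marginal value theorem, leave when the instantaneous gain rate g'(t) equals the habitat-wide average g(t)/(T + t).
g'(t) = 0.33·280·t^-0.67. Setting 0.33·280·t^-0.67 = 280·t^0.33/(3.5+t) gives 0.33(3.5+t) = t, so 0.67·t = 0.33×3.5.
t* = 0.33×3.5/0.67 = 1.724 min.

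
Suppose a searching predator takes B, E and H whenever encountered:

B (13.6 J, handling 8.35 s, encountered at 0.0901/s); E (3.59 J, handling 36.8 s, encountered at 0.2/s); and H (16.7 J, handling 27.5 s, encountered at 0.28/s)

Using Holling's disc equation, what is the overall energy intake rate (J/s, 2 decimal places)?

Energy encountered per unit search time: 0.0901×13.6 + 0.2×3.59 + 0.28×16.7 = 6.619 J/s.
Handling time per unit search time: 0.0901×8.35 + 0.2×36.8 + 0.28×27.5 = 15.81.
Rate = 6.619/(1 + 15.81) = 0.3937 J/s.

0.39 J/s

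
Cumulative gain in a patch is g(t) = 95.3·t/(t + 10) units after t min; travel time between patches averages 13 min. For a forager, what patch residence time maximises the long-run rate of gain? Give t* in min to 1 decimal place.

By the marginal value theorem, leave when the instantaneous gain rate g'(t) equals the habitat-wide average g(t)/(T + t).
g'(t) = 95.3·10/(t + 10)². Setting 95.3·10/(t+10)² = 95.3t/[(t+10)(13+t)] gives 10(13+t) = t(t+10), so t² = 10×13 = 130.
t* = √130 = 11.4 min.

11.4 min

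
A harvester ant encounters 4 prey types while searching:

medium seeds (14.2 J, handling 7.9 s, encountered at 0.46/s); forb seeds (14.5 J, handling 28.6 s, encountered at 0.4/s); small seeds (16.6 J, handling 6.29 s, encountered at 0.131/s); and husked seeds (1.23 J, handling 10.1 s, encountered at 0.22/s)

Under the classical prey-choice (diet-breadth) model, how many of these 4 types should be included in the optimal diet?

2

E/h in descending order: small seeds 2.64, medium seeds 1.8, forb seeds 0.507, husked seeds 0.122 J/s. The optimal diet is the largest prefix of this list for which every included type satisfies E_i/h_i > R on the types above it.
Rate on top 1: 1.192. medium seeds: 1.8 > 1.192 → include.
Rate on top 2: 1.595. forb seeds: 0.507 < 1.595 → exclude; stop.
Optimal diet: small seeds, medium seeds — 2 of 4 types.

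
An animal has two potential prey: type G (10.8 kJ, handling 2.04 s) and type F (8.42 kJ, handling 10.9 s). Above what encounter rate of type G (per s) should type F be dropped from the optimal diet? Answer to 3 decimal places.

0.084 per s

At the threshold, the rate on type G alone equals the profitability of type F: λ·10.8/(1 + λ·2.04) = 8.42/10.9 = 0.7725.
Rearranging, λ(10.8 − 0.7725×2.04) = 0.7725, so λ = 0.7725/9.224 = 0.08375 per s.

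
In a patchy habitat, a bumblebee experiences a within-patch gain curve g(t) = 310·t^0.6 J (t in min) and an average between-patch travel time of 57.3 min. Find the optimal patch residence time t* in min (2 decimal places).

Maximise g(t)/(T+t): set derivative to zero → g'(t)(T+t) = g(t).
g'(t) = 0.6·310·t^-0.4. Setting 0.6·310·t^-0.4 = 310·t^0.6/(57.3+t) gives 0.6(57.3+t) = t, so 0.40·t = 0.6×57.3.
t* = 0.6×57.3/0.40 = 85.95 min.

85.95 min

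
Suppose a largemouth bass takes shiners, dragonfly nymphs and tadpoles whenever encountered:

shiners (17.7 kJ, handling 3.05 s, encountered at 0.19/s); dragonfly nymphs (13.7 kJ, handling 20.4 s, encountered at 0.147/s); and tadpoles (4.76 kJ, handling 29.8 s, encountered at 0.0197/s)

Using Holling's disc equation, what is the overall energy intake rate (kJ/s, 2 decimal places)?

1.06 kJ/s

R = (0.19×17.7 + 0.147×13.7 + 0.0197×4.76) / (1 + 0.19×3.05 + 0.147×20.4 + 0.0197×29.8) = 5.471/5.165 = 1.059 kJ/s.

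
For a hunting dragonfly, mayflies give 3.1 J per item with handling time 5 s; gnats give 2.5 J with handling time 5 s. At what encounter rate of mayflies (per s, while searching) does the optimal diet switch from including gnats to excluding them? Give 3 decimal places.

0.833 per s

At the threshold, the rate on mayflies alone equals the profitability of gnats: λ·3.1/(1 + λ·5) = 2.5/5 = 0.5.
Rearranging, λ(3.1 − 0.5×5) = 0.5, so λ = 0.5/0.6 = 0.8333 per s.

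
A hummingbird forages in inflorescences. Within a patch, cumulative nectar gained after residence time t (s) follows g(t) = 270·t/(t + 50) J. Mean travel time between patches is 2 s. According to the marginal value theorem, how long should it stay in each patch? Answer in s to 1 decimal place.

10.0 s

Optimal t* satisfies g'(t*) = g(t*)/(T + t*).
g'(t) = 270·50/(t + 50)². Setting 270·50/(t+50)² = 270t/[(t+50)(2+t)] gives 50(2+t) = t(t+50), so t² = 50×2 = 100.
t* = √100 = 10 s.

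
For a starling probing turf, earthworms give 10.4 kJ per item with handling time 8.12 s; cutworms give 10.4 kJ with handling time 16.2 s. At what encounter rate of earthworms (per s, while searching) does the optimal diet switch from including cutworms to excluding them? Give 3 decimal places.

Drop cutworms once their profitability E₂/h₂ falls below the rate achievable on earthworms alone: E₂/h₂ = λE₁/(1 + λh₁).
Solve for λ: λE₁h₂ = E₂(1 + λh₁) → λ(E₁h₂ − E₂h₁) = E₂ → λ = E₂/(E₁h₂ − E₂h₁).
λ = 10.4/(10.4×16.2 − 10.4×8.12) = 10.4/84.03 = 0.1238 per s.

0.124 per s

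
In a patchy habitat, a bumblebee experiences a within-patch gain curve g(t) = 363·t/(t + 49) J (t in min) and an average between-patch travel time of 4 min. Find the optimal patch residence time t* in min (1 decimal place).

14.0 min

By the marginal value theorem, leave when the instantaneous gain rate g'(t) equals the habitat-wide average g(t)/(T + t).
g'(t) = 363·49/(t + 49)². Setting 363·49/(t+49)² = 363t/[(t+49)(4+t)] gives 49(4+t) = t(t+49), so t² = 49×4 = 196.
t* = √196 = 14 min.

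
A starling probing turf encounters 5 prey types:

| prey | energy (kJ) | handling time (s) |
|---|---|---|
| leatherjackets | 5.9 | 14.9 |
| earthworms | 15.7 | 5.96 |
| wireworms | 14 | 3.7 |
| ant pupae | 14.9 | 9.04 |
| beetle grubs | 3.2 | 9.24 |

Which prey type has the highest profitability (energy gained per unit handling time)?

wireworms

Profitability E/h (kJ/s): leatherjackets = 5.9/14.9 = 0.396, earthworms = 15.7/5.96 = 2.63, wireworms = 14/3.7 = 3.78, ant pupae = 14.9/9.04 = 1.65, beetle grubs = 3.2/9.24 = 0.346.
Ranked: wireworms > earthworms > ant pupae > leatherjackets > beetle grubs.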